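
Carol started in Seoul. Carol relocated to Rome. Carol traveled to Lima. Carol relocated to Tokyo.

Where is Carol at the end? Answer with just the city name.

Answer: Tokyo

Derivation:
Tracking Carol's location:
Start: Carol is in Seoul.
After move 1: Seoul -> Rome. Carol is in Rome.
After move 2: Rome -> Lima. Carol is in Lima.
After move 3: Lima -> Tokyo. Carol is in Tokyo.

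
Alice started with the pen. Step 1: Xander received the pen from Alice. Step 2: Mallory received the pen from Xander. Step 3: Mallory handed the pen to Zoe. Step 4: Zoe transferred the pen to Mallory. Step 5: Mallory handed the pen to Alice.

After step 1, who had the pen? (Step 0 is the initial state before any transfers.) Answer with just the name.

Tracking the pen holder through step 1:
After step 0 (start): Alice
After step 1: Xander

At step 1, the holder is Xander.

Answer: Xander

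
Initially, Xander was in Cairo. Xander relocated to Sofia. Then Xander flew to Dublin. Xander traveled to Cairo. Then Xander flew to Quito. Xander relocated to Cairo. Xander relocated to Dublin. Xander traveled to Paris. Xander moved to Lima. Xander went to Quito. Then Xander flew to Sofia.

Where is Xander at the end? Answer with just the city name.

Answer: Sofia

Derivation:
Tracking Xander's location:
Start: Xander is in Cairo.
After move 1: Cairo -> Sofia. Xander is in Sofia.
After move 2: Sofia -> Dublin. Xander is in Dublin.
After move 3: Dublin -> Cairo. Xander is in Cairo.
After move 4: Cairo -> Quito. Xander is in Quito.
After move 5: Quito -> Cairo. Xander is in Cairo.
After move 6: Cairo -> Dublin. Xander is in Dublin.
After move 7: Dublin -> Paris. Xander is in Paris.
After move 8: Paris -> Lima. Xander is in Lima.
After move 9: Lima -> Quito. Xander is in Quito.
After move 10: Quito -> Sofia. Xander is in Sofia.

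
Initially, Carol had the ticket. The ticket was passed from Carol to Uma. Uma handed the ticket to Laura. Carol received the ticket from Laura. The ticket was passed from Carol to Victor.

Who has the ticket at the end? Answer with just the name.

Answer: Victor

Derivation:
Tracking the ticket through each event:
Start: Carol has the ticket.
After event 1: Uma has the ticket.
After event 2: Laura has the ticket.
After event 3: Carol has the ticket.
After event 4: Victor has the ticket.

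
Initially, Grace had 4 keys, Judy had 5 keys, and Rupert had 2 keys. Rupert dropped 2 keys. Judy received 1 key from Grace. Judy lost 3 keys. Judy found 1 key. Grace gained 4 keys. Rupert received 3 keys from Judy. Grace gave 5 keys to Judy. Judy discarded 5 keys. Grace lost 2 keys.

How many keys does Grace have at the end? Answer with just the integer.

Answer: 0

Derivation:
Tracking counts step by step:
Start: Grace=4, Judy=5, Rupert=2
Event 1 (Rupert -2): Rupert: 2 -> 0. State: Grace=4, Judy=5, Rupert=0
Event 2 (Grace -> Judy, 1): Grace: 4 -> 3, Judy: 5 -> 6. State: Grace=3, Judy=6, Rupert=0
Event 3 (Judy -3): Judy: 6 -> 3. State: Grace=3, Judy=3, Rupert=0
Event 4 (Judy +1): Judy: 3 -> 4. State: Grace=3, Judy=4, Rupert=0
Event 5 (Grace +4): Grace: 3 -> 7. State: Grace=7, Judy=4, Rupert=0
Event 6 (Judy -> Rupert, 3): Judy: 4 -> 1, Rupert: 0 -> 3. State: Grace=7, Judy=1, Rupert=3
Event 7 (Grace -> Judy, 5): Grace: 7 -> 2, Judy: 1 -> 6. State: Grace=2, Judy=6, Rupert=3
Event 8 (Judy -5): Judy: 6 -> 1. State: Grace=2, Judy=1, Rupert=3
Event 9 (Grace -2): Grace: 2 -> 0. State: Grace=0, Judy=1, Rupert=3

Grace's final count: 0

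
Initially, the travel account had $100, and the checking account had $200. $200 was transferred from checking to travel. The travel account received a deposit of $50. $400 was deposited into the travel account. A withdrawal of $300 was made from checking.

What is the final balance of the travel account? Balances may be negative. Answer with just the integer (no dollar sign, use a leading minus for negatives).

Answer: 750

Derivation:
Tracking account balances step by step:
Start: travel=100, checking=200
Event 1 (transfer 200 checking -> travel): checking: 200 - 200 = 0, travel: 100 + 200 = 300. Balances: travel=300, checking=0
Event 2 (deposit 50 to travel): travel: 300 + 50 = 350. Balances: travel=350, checking=0
Event 3 (deposit 400 to travel): travel: 350 + 400 = 750. Balances: travel=750, checking=0
Event 4 (withdraw 300 from checking): checking: 0 - 300 = -300. Balances: travel=750, checking=-300

Final balance of travel: 750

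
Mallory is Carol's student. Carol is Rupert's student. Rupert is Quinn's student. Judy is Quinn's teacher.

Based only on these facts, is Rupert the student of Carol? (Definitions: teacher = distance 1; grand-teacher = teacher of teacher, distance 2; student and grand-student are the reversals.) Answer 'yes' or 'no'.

Reconstructing the teacher chain from the given facts:
  Judy -> Quinn -> Rupert -> Carol -> Mallory
(each arrow means 'teacher of the next')
Positions in the chain (0 = top):
  position of Judy: 0
  position of Quinn: 1
  position of Rupert: 2
  position of Carol: 3
  position of Mallory: 4

Rupert is at position 2, Carol is at position 3; signed distance (j - i) = 1.
'student' requires j - i = -1. Actual distance is 1, so the relation does NOT hold.

Answer: no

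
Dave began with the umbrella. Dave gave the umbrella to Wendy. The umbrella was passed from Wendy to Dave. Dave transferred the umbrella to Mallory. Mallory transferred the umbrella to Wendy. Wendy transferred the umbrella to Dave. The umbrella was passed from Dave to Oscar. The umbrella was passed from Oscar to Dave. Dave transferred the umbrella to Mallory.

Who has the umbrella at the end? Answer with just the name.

Tracking the umbrella through each event:
Start: Dave has the umbrella.
After event 1: Wendy has the umbrella.
After event 2: Dave has the umbrella.
After event 3: Mallory has the umbrella.
After event 4: Wendy has the umbrella.
After event 5: Dave has the umbrella.
After event 6: Oscar has the umbrella.
After event 7: Dave has the umbrella.
After event 8: Mallory has the umbrella.

Answer: Mallory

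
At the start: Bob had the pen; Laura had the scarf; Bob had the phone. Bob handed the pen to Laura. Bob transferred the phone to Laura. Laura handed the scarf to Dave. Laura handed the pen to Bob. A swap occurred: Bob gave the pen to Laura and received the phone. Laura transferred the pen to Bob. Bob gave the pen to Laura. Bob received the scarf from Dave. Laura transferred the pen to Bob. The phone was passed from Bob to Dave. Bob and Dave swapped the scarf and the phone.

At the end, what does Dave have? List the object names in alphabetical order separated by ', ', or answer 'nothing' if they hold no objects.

Tracking all object holders:
Start: pen:Bob, scarf:Laura, phone:Bob
Event 1 (give pen: Bob -> Laura). State: pen:Laura, scarf:Laura, phone:Bob
Event 2 (give phone: Bob -> Laura). State: pen:Laura, scarf:Laura, phone:Laura
Event 3 (give scarf: Laura -> Dave). State: pen:Laura, scarf:Dave, phone:Laura
Event 4 (give pen: Laura -> Bob). State: pen:Bob, scarf:Dave, phone:Laura
Event 5 (swap pen<->phone: now pen:Laura, phone:Bob). State: pen:Laura, scarf:Dave, phone:Bob
Event 6 (give pen: Laura -> Bob). State: pen:Bob, scarf:Dave, phone:Bob
Event 7 (give pen: Bob -> Laura). State: pen:Laura, scarf:Dave, phone:Bob
Event 8 (give scarf: Dave -> Bob). State: pen:Laura, scarf:Bob, phone:Bob
Event 9 (give pen: Laura -> Bob). State: pen:Bob, scarf:Bob, phone:Bob
Event 10 (give phone: Bob -> Dave). State: pen:Bob, scarf:Bob, phone:Dave
Event 11 (swap scarf<->phone: now scarf:Dave, phone:Bob). State: pen:Bob, scarf:Dave, phone:Bob

Final state: pen:Bob, scarf:Dave, phone:Bob
Dave holds: scarf.

Answer: scarf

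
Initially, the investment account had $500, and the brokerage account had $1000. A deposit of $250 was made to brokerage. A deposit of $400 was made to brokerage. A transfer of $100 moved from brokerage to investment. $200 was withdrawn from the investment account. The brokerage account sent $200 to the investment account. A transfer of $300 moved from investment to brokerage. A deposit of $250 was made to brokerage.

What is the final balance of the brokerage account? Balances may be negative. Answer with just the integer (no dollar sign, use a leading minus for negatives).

Answer: 1900

Derivation:
Tracking account balances step by step:
Start: investment=500, brokerage=1000
Event 1 (deposit 250 to brokerage): brokerage: 1000 + 250 = 1250. Balances: investment=500, brokerage=1250
Event 2 (deposit 400 to brokerage): brokerage: 1250 + 400 = 1650. Balances: investment=500, brokerage=1650
Event 3 (transfer 100 brokerage -> investment): brokerage: 1650 - 100 = 1550, investment: 500 + 100 = 600. Balances: investment=600, brokerage=1550
Event 4 (withdraw 200 from investment): investment: 600 - 200 = 400. Balances: investment=400, brokerage=1550
Event 5 (transfer 200 brokerage -> investment): brokerage: 1550 - 200 = 1350, investment: 400 + 200 = 600. Balances: investment=600, brokerage=1350
Event 6 (transfer 300 investment -> brokerage): investment: 600 - 300 = 300, brokerage: 1350 + 300 = 1650. Balances: investment=300, brokerage=1650
Event 7 (deposit 250 to brokerage): brokerage: 1650 + 250 = 1900. Balances: investment=300, brokerage=1900

Final balance of brokerage: 1900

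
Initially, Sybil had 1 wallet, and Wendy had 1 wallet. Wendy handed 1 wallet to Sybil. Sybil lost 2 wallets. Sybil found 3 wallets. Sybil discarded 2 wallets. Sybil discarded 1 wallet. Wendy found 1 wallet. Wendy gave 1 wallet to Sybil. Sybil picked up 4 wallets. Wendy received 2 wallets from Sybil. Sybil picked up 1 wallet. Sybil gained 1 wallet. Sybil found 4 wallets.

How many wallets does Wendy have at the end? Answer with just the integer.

Tracking counts step by step:
Start: Sybil=1, Wendy=1
Event 1 (Wendy -> Sybil, 1): Wendy: 1 -> 0, Sybil: 1 -> 2. State: Sybil=2, Wendy=0
Event 2 (Sybil -2): Sybil: 2 -> 0. State: Sybil=0, Wendy=0
Event 3 (Sybil +3): Sybil: 0 -> 3. State: Sybil=3, Wendy=0
Event 4 (Sybil -2): Sybil: 3 -> 1. State: Sybil=1, Wendy=0
Event 5 (Sybil -1): Sybil: 1 -> 0. State: Sybil=0, Wendy=0
Event 6 (Wendy +1): Wendy: 0 -> 1. State: Sybil=0, Wendy=1
Event 7 (Wendy -> Sybil, 1): Wendy: 1 -> 0, Sybil: 0 -> 1. State: Sybil=1, Wendy=0
Event 8 (Sybil +4): Sybil: 1 -> 5. State: Sybil=5, Wendy=0
Event 9 (Sybil -> Wendy, 2): Sybil: 5 -> 3, Wendy: 0 -> 2. State: Sybil=3, Wendy=2
Event 10 (Sybil +1): Sybil: 3 -> 4. State: Sybil=4, Wendy=2
Event 11 (Sybil +1): Sybil: 4 -> 5. State: Sybil=5, Wendy=2
Event 12 (Sybil +4): Sybil: 5 -> 9. State: Sybil=9, Wendy=2

Wendy's final count: 2

Answer: 2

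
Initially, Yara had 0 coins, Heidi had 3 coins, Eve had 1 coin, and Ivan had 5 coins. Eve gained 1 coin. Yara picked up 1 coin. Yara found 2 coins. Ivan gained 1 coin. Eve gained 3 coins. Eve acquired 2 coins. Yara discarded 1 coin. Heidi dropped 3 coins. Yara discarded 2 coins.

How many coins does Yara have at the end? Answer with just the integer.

Answer: 0

Derivation:
Tracking counts step by step:
Start: Yara=0, Heidi=3, Eve=1, Ivan=5
Event 1 (Eve +1): Eve: 1 -> 2. State: Yara=0, Heidi=3, Eve=2, Ivan=5
Event 2 (Yara +1): Yara: 0 -> 1. State: Yara=1, Heidi=3, Eve=2, Ivan=5
Event 3 (Yara +2): Yara: 1 -> 3. State: Yara=3, Heidi=3, Eve=2, Ivan=5
Event 4 (Ivan +1): Ivan: 5 -> 6. State: Yara=3, Heidi=3, Eve=2, Ivan=6
Event 5 (Eve +3): Eve: 2 -> 5. State: Yara=3, Heidi=3, Eve=5, Ivan=6
Event 6 (Eve +2): Eve: 5 -> 7. State: Yara=3, Heidi=3, Eve=7, Ivan=6
Event 7 (Yara -1): Yara: 3 -> 2. State: Yara=2, Heidi=3, Eve=7, Ivan=6
Event 8 (Heidi -3): Heidi: 3 -> 0. State: Yara=2, Heidi=0, Eve=7, Ivan=6
Event 9 (Yara -2): Yara: 2 -> 0. State: Yara=0, Heidi=0, Eve=7, Ivan=6

Yara's final count: 0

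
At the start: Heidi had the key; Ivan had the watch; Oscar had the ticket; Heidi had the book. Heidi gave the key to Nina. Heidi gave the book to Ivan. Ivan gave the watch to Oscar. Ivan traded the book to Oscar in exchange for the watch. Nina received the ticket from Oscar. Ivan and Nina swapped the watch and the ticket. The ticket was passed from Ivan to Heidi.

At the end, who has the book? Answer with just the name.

Answer: Oscar

Derivation:
Tracking all object holders:
Start: key:Heidi, watch:Ivan, ticket:Oscar, book:Heidi
Event 1 (give key: Heidi -> Nina). State: key:Nina, watch:Ivan, ticket:Oscar, book:Heidi
Event 2 (give book: Heidi -> Ivan). State: key:Nina, watch:Ivan, ticket:Oscar, book:Ivan
Event 3 (give watch: Ivan -> Oscar). State: key:Nina, watch:Oscar, ticket:Oscar, book:Ivan
Event 4 (swap book<->watch: now book:Oscar, watch:Ivan). State: key:Nina, watch:Ivan, ticket:Oscar, book:Oscar
Event 5 (give ticket: Oscar -> Nina). State: key:Nina, watch:Ivan, ticket:Nina, book:Oscar
Event 6 (swap watch<->ticket: now watch:Nina, ticket:Ivan). State: key:Nina, watch:Nina, ticket:Ivan, book:Oscar
Event 7 (give ticket: Ivan -> Heidi). State: key:Nina, watch:Nina, ticket:Heidi, book:Oscar

Final state: key:Nina, watch:Nina, ticket:Heidi, book:Oscar
The book is held by Oscar.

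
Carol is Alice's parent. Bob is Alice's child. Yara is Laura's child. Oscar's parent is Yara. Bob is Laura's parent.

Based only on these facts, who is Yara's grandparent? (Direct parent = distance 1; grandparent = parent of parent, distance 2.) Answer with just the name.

Reconstructing the parent chain from the given facts:
  Carol -> Alice -> Bob -> Laura -> Yara -> Oscar
(each arrow means 'parent of the next')
Positions in the chain (0 = top):
  position of Carol: 0
  position of Alice: 1
  position of Bob: 2
  position of Laura: 3
  position of Yara: 4
  position of Oscar: 5

Yara is at position 4; the grandparent is 2 steps up the chain, i.e. position 2: Bob.

Answer: Bob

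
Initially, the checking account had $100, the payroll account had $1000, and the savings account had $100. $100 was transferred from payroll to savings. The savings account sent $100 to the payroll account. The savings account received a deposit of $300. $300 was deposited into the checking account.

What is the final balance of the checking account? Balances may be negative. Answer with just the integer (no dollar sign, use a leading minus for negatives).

Tracking account balances step by step:
Start: checking=100, payroll=1000, savings=100
Event 1 (transfer 100 payroll -> savings): payroll: 1000 - 100 = 900, savings: 100 + 100 = 200. Balances: checking=100, payroll=900, savings=200
Event 2 (transfer 100 savings -> payroll): savings: 200 - 100 = 100, payroll: 900 + 100 = 1000. Balances: checking=100, payroll=1000, savings=100
Event 3 (deposit 300 to savings): savings: 100 + 300 = 400. Balances: checking=100, payroll=1000, savings=400
Event 4 (deposit 300 to checking): checking: 100 + 300 = 400. Balances: checking=400, payroll=1000, savings=400

Final balance of checking: 400

Answer: 400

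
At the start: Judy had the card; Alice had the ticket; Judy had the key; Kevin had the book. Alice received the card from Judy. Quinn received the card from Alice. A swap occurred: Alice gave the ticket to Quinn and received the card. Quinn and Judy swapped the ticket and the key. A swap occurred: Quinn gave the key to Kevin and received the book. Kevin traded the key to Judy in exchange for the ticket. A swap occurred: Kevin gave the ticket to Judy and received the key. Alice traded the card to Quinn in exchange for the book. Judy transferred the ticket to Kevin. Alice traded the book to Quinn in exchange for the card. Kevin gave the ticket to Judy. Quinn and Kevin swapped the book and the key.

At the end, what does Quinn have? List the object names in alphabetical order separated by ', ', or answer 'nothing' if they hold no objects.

Answer: key

Derivation:
Tracking all object holders:
Start: card:Judy, ticket:Alice, key:Judy, book:Kevin
Event 1 (give card: Judy -> Alice). State: card:Alice, ticket:Alice, key:Judy, book:Kevin
Event 2 (give card: Alice -> Quinn). State: card:Quinn, ticket:Alice, key:Judy, book:Kevin
Event 3 (swap ticket<->card: now ticket:Quinn, card:Alice). State: card:Alice, ticket:Quinn, key:Judy, book:Kevin
Event 4 (swap ticket<->key: now ticket:Judy, key:Quinn). State: card:Alice, ticket:Judy, key:Quinn, book:Kevin
Event 5 (swap key<->book: now key:Kevin, book:Quinn). State: card:Alice, ticket:Judy, key:Kevin, book:Quinn
Event 6 (swap key<->ticket: now key:Judy, ticket:Kevin). State: card:Alice, ticket:Kevin, key:Judy, book:Quinn
Event 7 (swap ticket<->key: now ticket:Judy, key:Kevin). State: card:Alice, ticket:Judy, key:Kevin, book:Quinn
Event 8 (swap card<->book: now card:Quinn, book:Alice). State: card:Quinn, ticket:Judy, key:Kevin, book:Alice
Event 9 (give ticket: Judy -> Kevin). State: card:Quinn, ticket:Kevin, key:Kevin, book:Alice
Event 10 (swap book<->card: now book:Quinn, card:Alice). State: card:Alice, ticket:Kevin, key:Kevin, book:Quinn
Event 11 (give ticket: Kevin -> Judy). State: card:Alice, ticket:Judy, key:Kevin, book:Quinn
Event 12 (swap book<->key: now book:Kevin, key:Quinn). State: card:Alice, ticket:Judy, key:Quinn, book:Kevin

Final state: card:Alice, ticket:Judy, key:Quinn, book:Kevin
Quinn holds: key.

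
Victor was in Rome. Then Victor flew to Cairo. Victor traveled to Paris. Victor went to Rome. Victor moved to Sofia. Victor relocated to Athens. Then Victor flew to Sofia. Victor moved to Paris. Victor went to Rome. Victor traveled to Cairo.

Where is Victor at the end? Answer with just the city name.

Answer: Cairo

Derivation:
Tracking Victor's location:
Start: Victor is in Rome.
After move 1: Rome -> Cairo. Victor is in Cairo.
After move 2: Cairo -> Paris. Victor is in Paris.
After move 3: Paris -> Rome. Victor is in Rome.
After move 4: Rome -> Sofia. Victor is in Sofia.
After move 5: Sofia -> Athens. Victor is in Athens.
After move 6: Athens -> Sofia. Victor is in Sofia.
After move 7: Sofia -> Paris. Victor is in Paris.
After move 8: Paris -> Rome. Victor is in Rome.
After move 9: Rome -> Cairo. Victor is in Cairo.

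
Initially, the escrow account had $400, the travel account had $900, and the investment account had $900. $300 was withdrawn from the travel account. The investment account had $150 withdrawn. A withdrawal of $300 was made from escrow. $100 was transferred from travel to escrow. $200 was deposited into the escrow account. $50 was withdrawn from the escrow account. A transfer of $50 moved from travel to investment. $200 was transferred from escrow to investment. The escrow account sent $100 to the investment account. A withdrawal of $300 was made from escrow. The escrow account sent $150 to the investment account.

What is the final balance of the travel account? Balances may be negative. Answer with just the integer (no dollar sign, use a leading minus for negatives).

Tracking account balances step by step:
Start: escrow=400, travel=900, investment=900
Event 1 (withdraw 300 from travel): travel: 900 - 300 = 600. Balances: escrow=400, travel=600, investment=900
Event 2 (withdraw 150 from investment): investment: 900 - 150 = 750. Balances: escrow=400, travel=600, investment=750
Event 3 (withdraw 300 from escrow): escrow: 400 - 300 = 100. Balances: escrow=100, travel=600, investment=750
Event 4 (transfer 100 travel -> escrow): travel: 600 - 100 = 500, escrow: 100 + 100 = 200. Balances: escrow=200, travel=500, investment=750
Event 5 (deposit 200 to escrow): escrow: 200 + 200 = 400. Balances: escrow=400, travel=500, investment=750
Event 6 (withdraw 50 from escrow): escrow: 400 - 50 = 350. Balances: escrow=350, travel=500, investment=750
Event 7 (transfer 50 travel -> investment): travel: 500 - 50 = 450, investment: 750 + 50 = 800. Balances: escrow=350, travel=450, investment=800
Event 8 (transfer 200 escrow -> investment): escrow: 350 - 200 = 150, investment: 800 + 200 = 1000. Balances: escrow=150, travel=450, investment=1000
Event 9 (transfer 100 escrow -> investment): escrow: 150 - 100 = 50, investment: 1000 + 100 = 1100. Balances: escrow=50, travel=450, investment=1100
Event 10 (withdraw 300 from escrow): escrow: 50 - 300 = -250. Balances: escrow=-250, travel=450, investment=1100
Event 11 (transfer 150 escrow -> investment): escrow: -250 - 150 = -400, investment: 1100 + 150 = 1250. Balances: escrow=-400, travel=450, investment=1250

Final balance of travel: 450

Answer: 450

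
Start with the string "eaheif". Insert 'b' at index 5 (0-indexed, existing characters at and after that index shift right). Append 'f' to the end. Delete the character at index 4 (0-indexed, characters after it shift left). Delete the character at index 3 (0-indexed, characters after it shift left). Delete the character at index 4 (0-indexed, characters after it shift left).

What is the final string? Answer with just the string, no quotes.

Answer: eahbf

Derivation:
Applying each edit step by step:
Start: "eaheif"
Op 1 (insert 'b' at idx 5): "eaheif" -> "eaheibf"
Op 2 (append 'f'): "eaheibf" -> "eaheibff"
Op 3 (delete idx 4 = 'i'): "eaheibff" -> "eahebff"
Op 4 (delete idx 3 = 'e'): "eahebff" -> "eahbff"
Op 5 (delete idx 4 = 'f'): "eahbff" -> "eahbf"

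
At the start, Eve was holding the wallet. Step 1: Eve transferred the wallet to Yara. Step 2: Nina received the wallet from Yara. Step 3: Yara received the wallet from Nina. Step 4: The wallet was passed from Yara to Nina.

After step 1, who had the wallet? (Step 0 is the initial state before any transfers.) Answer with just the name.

Answer: Yara

Derivation:
Tracking the wallet holder through step 1:
After step 0 (start): Eve
After step 1: Yara

At step 1, the holder is Yara.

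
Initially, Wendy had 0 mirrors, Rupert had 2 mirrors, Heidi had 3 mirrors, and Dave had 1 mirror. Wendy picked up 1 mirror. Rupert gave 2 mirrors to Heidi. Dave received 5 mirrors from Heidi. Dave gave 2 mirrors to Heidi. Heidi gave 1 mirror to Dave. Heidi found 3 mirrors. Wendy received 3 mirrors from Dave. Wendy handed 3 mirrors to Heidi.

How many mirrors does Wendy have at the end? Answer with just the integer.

Answer: 1

Derivation:
Tracking counts step by step:
Start: Wendy=0, Rupert=2, Heidi=3, Dave=1
Event 1 (Wendy +1): Wendy: 0 -> 1. State: Wendy=1, Rupert=2, Heidi=3, Dave=1
Event 2 (Rupert -> Heidi, 2): Rupert: 2 -> 0, Heidi: 3 -> 5. State: Wendy=1, Rupert=0, Heidi=5, Dave=1
Event 3 (Heidi -> Dave, 5): Heidi: 5 -> 0, Dave: 1 -> 6. State: Wendy=1, Rupert=0, Heidi=0, Dave=6
Event 4 (Dave -> Heidi, 2): Dave: 6 -> 4, Heidi: 0 -> 2. State: Wendy=1, Rupert=0, Heidi=2, Dave=4
Event 5 (Heidi -> Dave, 1): Heidi: 2 -> 1, Dave: 4 -> 5. State: Wendy=1, Rupert=0, Heidi=1, Dave=5
Event 6 (Heidi +3): Heidi: 1 -> 4. State: Wendy=1, Rupert=0, Heidi=4, Dave=5
Event 7 (Dave -> Wendy, 3): Dave: 5 -> 2, Wendy: 1 -> 4. State: Wendy=4, Rupert=0, Heidi=4, Dave=2
Event 8 (Wendy -> Heidi, 3): Wendy: 4 -> 1, Heidi: 4 -> 7. State: Wendy=1, Rupert=0, Heidi=7, Dave=2

Wendy's final count: 1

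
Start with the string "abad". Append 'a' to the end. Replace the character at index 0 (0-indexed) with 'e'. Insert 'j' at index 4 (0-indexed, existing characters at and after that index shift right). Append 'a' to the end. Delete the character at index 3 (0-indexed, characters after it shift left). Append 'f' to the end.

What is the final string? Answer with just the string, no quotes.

Answer: ebajaaf

Derivation:
Applying each edit step by step:
Start: "abad"
Op 1 (append 'a'): "abad" -> "abada"
Op 2 (replace idx 0: 'a' -> 'e'): "abada" -> "ebada"
Op 3 (insert 'j' at idx 4): "ebada" -> "ebadja"
Op 4 (append 'a'): "ebadja" -> "ebadjaa"
Op 5 (delete idx 3 = 'd'): "ebadjaa" -> "ebajaa"
Op 6 (append 'f'): "ebajaa" -> "ebajaaf"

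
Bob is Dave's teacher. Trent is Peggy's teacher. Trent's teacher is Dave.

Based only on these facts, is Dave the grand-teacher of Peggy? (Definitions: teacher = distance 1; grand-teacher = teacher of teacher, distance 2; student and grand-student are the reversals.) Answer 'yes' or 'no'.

Reconstructing the teacher chain from the given facts:
  Bob -> Dave -> Trent -> Peggy
(each arrow means 'teacher of the next')
Positions in the chain (0 = top):
  position of Bob: 0
  position of Dave: 1
  position of Trent: 2
  position of Peggy: 3

Dave is at position 1, Peggy is at position 3; signed distance (j - i) = 2.
'grand-teacher' requires j - i = 2. Actual distance is 2, so the relation HOLDS.

Answer: yes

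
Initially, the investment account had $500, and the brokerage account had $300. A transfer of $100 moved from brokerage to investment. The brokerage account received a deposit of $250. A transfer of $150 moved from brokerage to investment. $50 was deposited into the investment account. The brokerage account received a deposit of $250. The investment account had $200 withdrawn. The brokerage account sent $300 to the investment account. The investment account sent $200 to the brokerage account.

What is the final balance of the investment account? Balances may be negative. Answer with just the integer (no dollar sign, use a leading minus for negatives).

Answer: 700

Derivation:
Tracking account balances step by step:
Start: investment=500, brokerage=300
Event 1 (transfer 100 brokerage -> investment): brokerage: 300 - 100 = 200, investment: 500 + 100 = 600. Balances: investment=600, brokerage=200
Event 2 (deposit 250 to brokerage): brokerage: 200 + 250 = 450. Balances: investment=600, brokerage=450
Event 3 (transfer 150 brokerage -> investment): brokerage: 450 - 150 = 300, investment: 600 + 150 = 750. Balances: investment=750, brokerage=300
Event 4 (deposit 50 to investment): investment: 750 + 50 = 800. Balances: investment=800, brokerage=300
Event 5 (deposit 250 to brokerage): brokerage: 300 + 250 = 550. Balances: investment=800, brokerage=550
Event 6 (withdraw 200 from investment): investment: 800 - 200 = 600. Balances: investment=600, brokerage=550
Event 7 (transfer 300 brokerage -> investment): brokerage: 550 - 300 = 250, investment: 600 + 300 = 900. Balances: investment=900, brokerage=250
Event 8 (transfer 200 investment -> brokerage): investment: 900 - 200 = 700, brokerage: 250 + 200 = 450. Balances: investment=700, brokerage=450

Final balance of investment: 700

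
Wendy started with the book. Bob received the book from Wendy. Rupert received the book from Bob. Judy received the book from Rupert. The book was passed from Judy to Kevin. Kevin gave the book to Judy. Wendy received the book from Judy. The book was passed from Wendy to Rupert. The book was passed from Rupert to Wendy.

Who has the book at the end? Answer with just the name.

Tracking the book through each event:
Start: Wendy has the book.
After event 1: Bob has the book.
After event 2: Rupert has the book.
After event 3: Judy has the book.
After event 4: Kevin has the book.
After event 5: Judy has the book.
After event 6: Wendy has the book.
After event 7: Rupert has the book.
After event 8: Wendy has the book.

Answer: Wendy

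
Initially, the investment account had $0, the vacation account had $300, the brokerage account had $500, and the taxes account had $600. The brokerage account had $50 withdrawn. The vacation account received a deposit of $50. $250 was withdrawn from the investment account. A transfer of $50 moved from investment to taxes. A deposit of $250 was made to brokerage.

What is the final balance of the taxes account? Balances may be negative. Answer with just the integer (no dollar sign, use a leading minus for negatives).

Tracking account balances step by step:
Start: investment=0, vacation=300, brokerage=500, taxes=600
Event 1 (withdraw 50 from brokerage): brokerage: 500 - 50 = 450. Balances: investment=0, vacation=300, brokerage=450, taxes=600
Event 2 (deposit 50 to vacation): vacation: 300 + 50 = 350. Balances: investment=0, vacation=350, brokerage=450, taxes=600
Event 3 (withdraw 250 from investment): investment: 0 - 250 = -250. Balances: investment=-250, vacation=350, brokerage=450, taxes=600
Event 4 (transfer 50 investment -> taxes): investment: -250 - 50 = -300, taxes: 600 + 50 = 650. Balances: investment=-300, vacation=350, brokerage=450, taxes=650
Event 5 (deposit 250 to brokerage): brokerage: 450 + 250 = 700. Balances: investment=-300, vacation=350, brokerage=700, taxes=650

Final balance of taxes: 650

Answer: 650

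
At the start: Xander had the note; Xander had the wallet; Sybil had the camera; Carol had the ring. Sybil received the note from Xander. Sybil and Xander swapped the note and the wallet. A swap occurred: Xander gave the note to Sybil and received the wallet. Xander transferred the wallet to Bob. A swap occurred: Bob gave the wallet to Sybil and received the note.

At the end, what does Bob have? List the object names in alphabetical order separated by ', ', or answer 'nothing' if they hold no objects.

Answer: note

Derivation:
Tracking all object holders:
Start: note:Xander, wallet:Xander, camera:Sybil, ring:Carol
Event 1 (give note: Xander -> Sybil). State: note:Sybil, wallet:Xander, camera:Sybil, ring:Carol
Event 2 (swap note<->wallet: now note:Xander, wallet:Sybil). State: note:Xander, wallet:Sybil, camera:Sybil, ring:Carol
Event 3 (swap note<->wallet: now note:Sybil, wallet:Xander). State: note:Sybil, wallet:Xander, camera:Sybil, ring:Carol
Event 4 (give wallet: Xander -> Bob). State: note:Sybil, wallet:Bob, camera:Sybil, ring:Carol
Event 5 (swap wallet<->note: now wallet:Sybil, note:Bob). State: note:Bob, wallet:Sybil, camera:Sybil, ring:Carol

Final state: note:Bob, wallet:Sybil, camera:Sybil, ring:Carol
Bob holds: note.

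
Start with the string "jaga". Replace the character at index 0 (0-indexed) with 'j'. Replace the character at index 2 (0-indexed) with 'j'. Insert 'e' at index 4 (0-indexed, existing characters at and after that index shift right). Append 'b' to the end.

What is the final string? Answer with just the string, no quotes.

Applying each edit step by step:
Start: "jaga"
Op 1 (replace idx 0: 'j' -> 'j'): "jaga" -> "jaga"
Op 2 (replace idx 2: 'g' -> 'j'): "jaga" -> "jaja"
Op 3 (insert 'e' at idx 4): "jaja" -> "jajae"
Op 4 (append 'b'): "jajae" -> "jajaeb"

Answer: jajaeb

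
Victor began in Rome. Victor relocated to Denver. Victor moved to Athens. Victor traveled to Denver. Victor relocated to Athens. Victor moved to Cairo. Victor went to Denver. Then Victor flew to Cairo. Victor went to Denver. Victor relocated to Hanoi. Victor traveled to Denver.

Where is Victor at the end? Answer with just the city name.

Answer: Denver

Derivation:
Tracking Victor's location:
Start: Victor is in Rome.
After move 1: Rome -> Denver. Victor is in Denver.
After move 2: Denver -> Athens. Victor is in Athens.
After move 3: Athens -> Denver. Victor is in Denver.
After move 4: Denver -> Athens. Victor is in Athens.
After move 5: Athens -> Cairo. Victor is in Cairo.
After move 6: Cairo -> Denver. Victor is in Denver.
After move 7: Denver -> Cairo. Victor is in Cairo.
After move 8: Cairo -> Denver. Victor is in Denver.
After move 9: Denver -> Hanoi. Victor is in Hanoi.
After move 10: Hanoi -> Denver. Victor is in Denver.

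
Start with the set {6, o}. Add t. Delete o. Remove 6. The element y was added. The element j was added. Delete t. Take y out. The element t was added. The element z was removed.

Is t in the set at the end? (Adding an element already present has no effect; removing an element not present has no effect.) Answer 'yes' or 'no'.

Answer: yes

Derivation:
Tracking the set through each operation:
Start: {6, o}
Event 1 (add t): added. Set: {6, o, t}
Event 2 (remove o): removed. Set: {6, t}
Event 3 (remove 6): removed. Set: {t}
Event 4 (add y): added. Set: {t, y}
Event 5 (add j): added. Set: {j, t, y}
Event 6 (remove t): removed. Set: {j, y}
Event 7 (remove y): removed. Set: {j}
Event 8 (add t): added. Set: {j, t}
Event 9 (remove z): not present, no change. Set: {j, t}

Final set: {j, t} (size 2)
t is in the final set.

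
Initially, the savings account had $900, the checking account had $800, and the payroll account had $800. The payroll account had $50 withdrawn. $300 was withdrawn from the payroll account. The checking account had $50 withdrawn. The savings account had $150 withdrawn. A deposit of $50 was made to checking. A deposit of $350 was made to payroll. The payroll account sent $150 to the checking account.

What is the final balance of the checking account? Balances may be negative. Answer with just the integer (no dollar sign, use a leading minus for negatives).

Answer: 950

Derivation:
Tracking account balances step by step:
Start: savings=900, checking=800, payroll=800
Event 1 (withdraw 50 from payroll): payroll: 800 - 50 = 750. Balances: savings=900, checking=800, payroll=750
Event 2 (withdraw 300 from payroll): payroll: 750 - 300 = 450. Balances: savings=900, checking=800, payroll=450
Event 3 (withdraw 50 from checking): checking: 800 - 50 = 750. Balances: savings=900, checking=750, payroll=450
Event 4 (withdraw 150 from savings): savings: 900 - 150 = 750. Balances: savings=750, checking=750, payroll=450
Event 5 (deposit 50 to checking): checking: 750 + 50 = 800. Balances: savings=750, checking=800, payroll=450
Event 6 (deposit 350 to payroll): payroll: 450 + 350 = 800. Balances: savings=750, checking=800, payroll=800
Event 7 (transfer 150 payroll -> checking): payroll: 800 - 150 = 650, checking: 800 + 150 = 950. Balances: savings=750, checking=950, payroll=650

Final balance of checking: 950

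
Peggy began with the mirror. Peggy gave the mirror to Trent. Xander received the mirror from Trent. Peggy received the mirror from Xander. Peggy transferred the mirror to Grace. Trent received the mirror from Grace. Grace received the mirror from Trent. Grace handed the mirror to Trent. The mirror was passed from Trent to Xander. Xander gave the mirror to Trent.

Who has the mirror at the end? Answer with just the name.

Answer: Trent

Derivation:
Tracking the mirror through each event:
Start: Peggy has the mirror.
After event 1: Trent has the mirror.
After event 2: Xander has the mirror.
After event 3: Peggy has the mirror.
After event 4: Grace has the mirror.
After event 5: Trent has the mirror.
After event 6: Grace has the mirror.
After event 7: Trent has the mirror.
After event 8: Xander has the mirror.
After event 9: Trent has the mirror.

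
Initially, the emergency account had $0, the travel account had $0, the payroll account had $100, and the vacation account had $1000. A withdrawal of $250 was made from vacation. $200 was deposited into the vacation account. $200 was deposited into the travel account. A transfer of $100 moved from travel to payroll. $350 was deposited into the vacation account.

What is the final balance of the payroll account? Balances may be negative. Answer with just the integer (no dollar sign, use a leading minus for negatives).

Tracking account balances step by step:
Start: emergency=0, travel=0, payroll=100, vacation=1000
Event 1 (withdraw 250 from vacation): vacation: 1000 - 250 = 750. Balances: emergency=0, travel=0, payroll=100, vacation=750
Event 2 (deposit 200 to vacation): vacation: 750 + 200 = 950. Balances: emergency=0, travel=0, payroll=100, vacation=950
Event 3 (deposit 200 to travel): travel: 0 + 200 = 200. Balances: emergency=0, travel=200, payroll=100, vacation=950
Event 4 (transfer 100 travel -> payroll): travel: 200 - 100 = 100, payroll: 100 + 100 = 200. Balances: emergency=0, travel=100, payroll=200, vacation=950
Event 5 (deposit 350 to vacation): vacation: 950 + 350 = 1300. Balances: emergency=0, travel=100, payroll=200, vacation=1300

Final balance of payroll: 200

Answer: 200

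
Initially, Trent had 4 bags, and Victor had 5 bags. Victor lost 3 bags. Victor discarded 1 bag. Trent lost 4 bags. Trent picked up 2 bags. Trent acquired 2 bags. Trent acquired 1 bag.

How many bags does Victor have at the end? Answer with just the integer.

Tracking counts step by step:
Start: Trent=4, Victor=5
Event 1 (Victor -3): Victor: 5 -> 2. State: Trent=4, Victor=2
Event 2 (Victor -1): Victor: 2 -> 1. State: Trent=4, Victor=1
Event 3 (Trent -4): Trent: 4 -> 0. State: Trent=0, Victor=1
Event 4 (Trent +2): Trent: 0 -> 2. State: Trent=2, Victor=1
Event 5 (Trent +2): Trent: 2 -> 4. State: Trent=4, Victor=1
Event 6 (Trent +1): Trent: 4 -> 5. State: Trent=5, Victor=1

Victor's final count: 1

Answer: 1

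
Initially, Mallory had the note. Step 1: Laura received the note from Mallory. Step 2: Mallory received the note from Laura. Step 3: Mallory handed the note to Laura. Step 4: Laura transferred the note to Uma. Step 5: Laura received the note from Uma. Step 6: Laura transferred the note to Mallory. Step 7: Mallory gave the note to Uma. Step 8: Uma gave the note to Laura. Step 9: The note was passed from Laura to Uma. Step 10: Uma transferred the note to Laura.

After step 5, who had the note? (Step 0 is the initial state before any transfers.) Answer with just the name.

Tracking the note holder through step 5:
After step 0 (start): Mallory
After step 1: Laura
After step 2: Mallory
After step 3: Laura
After step 4: Uma
After step 5: Laura

At step 5, the holder is Laura.

Answer: Laura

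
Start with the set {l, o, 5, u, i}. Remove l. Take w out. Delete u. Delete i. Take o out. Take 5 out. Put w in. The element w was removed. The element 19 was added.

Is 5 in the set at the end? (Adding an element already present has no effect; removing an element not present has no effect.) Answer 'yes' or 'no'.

Tracking the set through each operation:
Start: {5, i, l, o, u}
Event 1 (remove l): removed. Set: {5, i, o, u}
Event 2 (remove w): not present, no change. Set: {5, i, o, u}
Event 3 (remove u): removed. Set: {5, i, o}
Event 4 (remove i): removed. Set: {5, o}
Event 5 (remove o): removed. Set: {5}
Event 6 (remove 5): removed. Set: {}
Event 7 (add w): added. Set: {w}
Event 8 (remove w): removed. Set: {}
Event 9 (add 19): added. Set: {19}

Final set: {19} (size 1)
5 is NOT in the final set.

Answer: no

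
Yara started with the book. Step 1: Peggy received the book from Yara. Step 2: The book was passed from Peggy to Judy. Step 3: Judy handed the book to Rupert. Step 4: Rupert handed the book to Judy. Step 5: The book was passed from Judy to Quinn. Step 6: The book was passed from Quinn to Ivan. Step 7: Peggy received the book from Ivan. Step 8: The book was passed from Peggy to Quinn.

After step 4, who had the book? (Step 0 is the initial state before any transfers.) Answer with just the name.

Tracking the book holder through step 4:
After step 0 (start): Yara
After step 1: Peggy
After step 2: Judy
After step 3: Rupert
After step 4: Judy

At step 4, the holder is Judy.

Answer: Judy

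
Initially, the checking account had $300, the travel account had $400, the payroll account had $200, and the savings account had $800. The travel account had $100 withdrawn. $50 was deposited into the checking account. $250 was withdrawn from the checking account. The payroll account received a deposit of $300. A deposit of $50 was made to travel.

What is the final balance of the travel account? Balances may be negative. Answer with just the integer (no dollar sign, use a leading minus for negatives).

Tracking account balances step by step:
Start: checking=300, travel=400, payroll=200, savings=800
Event 1 (withdraw 100 from travel): travel: 400 - 100 = 300. Balances: checking=300, travel=300, payroll=200, savings=800
Event 2 (deposit 50 to checking): checking: 300 + 50 = 350. Balances: checking=350, travel=300, payroll=200, savings=800
Event 3 (withdraw 250 from checking): checking: 350 - 250 = 100. Balances: checking=100, travel=300, payroll=200, savings=800
Event 4 (deposit 300 to payroll): payroll: 200 + 300 = 500. Balances: checking=100, travel=300, payroll=500, savings=800
Event 5 (deposit 50 to travel): travel: 300 + 50 = 350. Balances: checking=100, travel=350, payroll=500, savings=800

Final balance of travel: 350

Answer: 350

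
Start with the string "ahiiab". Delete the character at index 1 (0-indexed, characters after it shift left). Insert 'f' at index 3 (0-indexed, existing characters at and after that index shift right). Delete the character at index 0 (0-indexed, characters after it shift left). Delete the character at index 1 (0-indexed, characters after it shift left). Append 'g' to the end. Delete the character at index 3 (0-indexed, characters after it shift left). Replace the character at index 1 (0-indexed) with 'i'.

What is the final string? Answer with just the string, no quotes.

Applying each edit step by step:
Start: "ahiiab"
Op 1 (delete idx 1 = 'h'): "ahiiab" -> "aiiab"
Op 2 (insert 'f' at idx 3): "aiiab" -> "aiifab"
Op 3 (delete idx 0 = 'a'): "aiifab" -> "iifab"
Op 4 (delete idx 1 = 'i'): "iifab" -> "ifab"
Op 5 (append 'g'): "ifab" -> "ifabg"
Op 6 (delete idx 3 = 'b'): "ifabg" -> "ifag"
Op 7 (replace idx 1: 'f' -> 'i'): "ifag" -> "iiag"

Answer: iiag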